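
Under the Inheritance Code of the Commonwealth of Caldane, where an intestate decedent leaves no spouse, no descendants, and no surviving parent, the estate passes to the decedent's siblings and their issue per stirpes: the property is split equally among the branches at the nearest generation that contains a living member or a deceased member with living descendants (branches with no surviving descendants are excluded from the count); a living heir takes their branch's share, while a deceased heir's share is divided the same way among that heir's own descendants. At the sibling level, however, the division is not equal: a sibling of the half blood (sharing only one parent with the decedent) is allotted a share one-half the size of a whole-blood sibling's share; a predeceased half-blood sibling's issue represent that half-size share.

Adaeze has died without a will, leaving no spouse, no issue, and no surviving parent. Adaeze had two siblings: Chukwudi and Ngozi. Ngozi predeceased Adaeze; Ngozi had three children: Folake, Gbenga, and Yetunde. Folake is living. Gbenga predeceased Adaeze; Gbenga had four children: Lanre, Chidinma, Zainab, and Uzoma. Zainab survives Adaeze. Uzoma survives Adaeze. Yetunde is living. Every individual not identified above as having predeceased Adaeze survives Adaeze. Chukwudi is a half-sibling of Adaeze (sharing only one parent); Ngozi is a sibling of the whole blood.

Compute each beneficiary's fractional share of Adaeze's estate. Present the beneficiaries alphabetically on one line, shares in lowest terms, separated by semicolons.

No spouse, descendants, or parent survives, so the estate passes to Adaeze's siblings per stirpes.
Half-blood siblings count for one-half the weight of whole-blood siblings at the initial division.
Dividing 1 in proportion to weights (total weight 3/2): Chukwudi (weight 1/2) → 1/3; Ngozi (weight 1) → 2/3.
Chukwudi is living and takes 1/3.
Ngozi predeceased; the 2/3 allotted to Ngozi's branch passes to Ngozi's issue by representation.
The 2/3 is divided into 3 equal shares of 2/9 among Folake, Gbenga, Yetunde.
Folake is living and takes 2/9.
Gbenga predeceased; the 2/9 allotted to Gbenga's branch passes to Gbenga's issue by representation.
The 2/9 is divided into 4 equal shares of 1/18 among Lanre, Chidinma, Zainab, Uzoma.
Lanre is living and takes 1/18.
Chidinma is living and takes 1/18.
Zainab is living and takes 1/18.
Uzoma is living and takes 1/18.
Yetunde is living and takes 2/9.

Chidinma 1/18; Chukwudi 1/3; Folake 2/9; Lanre 1/18; Uzoma 1/18; Yetunde 2/9; Zainab 1/18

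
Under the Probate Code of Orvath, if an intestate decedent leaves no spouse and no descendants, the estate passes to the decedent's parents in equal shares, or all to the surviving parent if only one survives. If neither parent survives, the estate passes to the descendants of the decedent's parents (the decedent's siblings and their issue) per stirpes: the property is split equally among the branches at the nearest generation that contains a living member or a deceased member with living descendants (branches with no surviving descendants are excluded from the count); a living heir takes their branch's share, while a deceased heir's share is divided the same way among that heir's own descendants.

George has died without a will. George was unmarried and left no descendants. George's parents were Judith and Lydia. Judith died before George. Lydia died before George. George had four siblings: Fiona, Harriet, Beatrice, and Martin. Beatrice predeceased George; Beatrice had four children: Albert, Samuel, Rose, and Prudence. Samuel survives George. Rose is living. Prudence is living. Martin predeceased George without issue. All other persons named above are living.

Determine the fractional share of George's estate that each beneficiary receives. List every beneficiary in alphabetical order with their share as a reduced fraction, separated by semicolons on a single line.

Neither parent survives and there are no descendants, so the estate passes to George's siblings and their issue per stirpes.
Martin left no surviving issue, so that branch lapses and is disregarded.
The estate is divided into 3 equal shares of 1/3 among Fiona, Harriet, Beatrice.
Fiona is living and takes 1/3.
Harriet is living and takes 1/3.
Beatrice predeceased; the 1/3 allotted to Beatrice's branch passes to Beatrice's issue by representation.
The 1/3 is divided into 4 equal shares of 1/12 among Albert, Samuel, Rose, Prudence.
Albert is living and takes 1/12.
Samuel is living and takes 1/12.
Rose is living and takes 1/12.
Prudence is living and takes 1/12.

Albert 1/12; Fiona 1/3; Harriet 1/3; Prudence 1/12; Rose 1/12; Samuel 1/12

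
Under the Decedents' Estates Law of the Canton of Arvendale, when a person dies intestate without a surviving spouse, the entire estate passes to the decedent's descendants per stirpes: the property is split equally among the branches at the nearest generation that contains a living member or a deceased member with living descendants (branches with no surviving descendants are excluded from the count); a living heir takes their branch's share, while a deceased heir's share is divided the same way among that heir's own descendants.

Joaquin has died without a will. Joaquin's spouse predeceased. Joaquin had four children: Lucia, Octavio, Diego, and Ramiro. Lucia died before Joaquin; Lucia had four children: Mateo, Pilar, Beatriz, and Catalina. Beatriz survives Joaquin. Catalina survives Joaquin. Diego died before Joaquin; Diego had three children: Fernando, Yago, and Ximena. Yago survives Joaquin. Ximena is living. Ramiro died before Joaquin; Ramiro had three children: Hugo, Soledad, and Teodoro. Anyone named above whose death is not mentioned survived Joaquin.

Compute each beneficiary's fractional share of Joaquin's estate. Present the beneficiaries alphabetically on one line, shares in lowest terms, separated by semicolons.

Beatriz 1/16; Catalina 1/16; Fernando 1/12; Hugo 1/12; Mateo 1/16; Octavio 1/4; Pilar 1/16; Soledad 1/12; Teodoro 1/12; Ximena 1/12; Yago 1/12

There is no surviving spouse, so the entire estate passes to Joaquin's descendants per stirpes.
The estate is divided into 4 equal shares of 1/4 among Lucia, Octavio, Diego, Ramiro.
Lucia predeceased; the 1/4 allotted to Lucia's branch passes to Lucia's issue by representation.
The 1/4 is divided into 4 equal shares of 1/16 among Mateo, Pilar, Beatriz, Catalina.
Mateo is living and takes 1/16.
Pilar is living and takes 1/16.
Beatriz is living and takes 1/16.
Catalina is living and takes 1/16.
Octavio is living and takes 1/4.
Diego predeceased; the 1/4 allotted to Diego's branch passes to Diego's issue by representation.
The 1/4 is divided into 3 equal shares of 1/12 among Fernando, Yago, Ximena.
Fernando is living and takes 1/12.
Yago is living and takes 1/12.
Ximena is living and takes 1/12.
Ramiro predeceased; the 1/4 allotted to Ramiro's branch passes to Ramiro's issue by representation.
The 1/4 is divided into 3 equal shares of 1/12 among Hugo, Soledad, Teodoro.
Hugo is living and takes 1/12.
Soledad is living and takes 1/12.
Teodoro is living and takes 1/12.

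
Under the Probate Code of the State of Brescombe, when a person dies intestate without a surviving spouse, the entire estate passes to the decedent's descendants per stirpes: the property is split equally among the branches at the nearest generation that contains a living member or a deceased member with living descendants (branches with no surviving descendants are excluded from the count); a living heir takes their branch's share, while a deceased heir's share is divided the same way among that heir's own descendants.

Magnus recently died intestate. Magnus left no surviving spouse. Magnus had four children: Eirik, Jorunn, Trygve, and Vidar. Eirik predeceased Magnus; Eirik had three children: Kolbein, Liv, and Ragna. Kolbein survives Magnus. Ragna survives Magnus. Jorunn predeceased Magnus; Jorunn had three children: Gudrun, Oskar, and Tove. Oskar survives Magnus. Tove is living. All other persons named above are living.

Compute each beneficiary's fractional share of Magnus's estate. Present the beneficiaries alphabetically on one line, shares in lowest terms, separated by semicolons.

Gudrun 1/12; Kolbein 1/12; Liv 1/12; Oskar 1/12; Ragna 1/12; Tove 1/12; Trygve 1/4; Vidar 1/4

There is no surviving spouse, so the entire estate passes to Magnus's descendants per stirpes.
The estate is divided into 4 equal shares of 1/4 among Eirik, Jorunn, Trygve, Vidar.
Eirik predeceased; the 1/4 allotted to Eirik's branch passes to Eirik's issue by representation.
The 1/4 is divided into 3 equal shares of 1/12 among Kolbein, Liv, Ragna.
Kolbein is living and takes 1/12.
Liv is living and takes 1/12.
Ragna is living and takes 1/12.
Jorunn predeceased; the 1/4 allotted to Jorunn's branch passes to Jorunn's issue by representation.
The 1/4 is divided into 3 equal shares of 1/12 among Gudrun, Oskar, Tove.
Gudrun is living and takes 1/12.
Oskar is living and takes 1/12.
Tove is living and takes 1/12.
Trygve is living and takes 1/4.
Vidar is living and takes 1/4.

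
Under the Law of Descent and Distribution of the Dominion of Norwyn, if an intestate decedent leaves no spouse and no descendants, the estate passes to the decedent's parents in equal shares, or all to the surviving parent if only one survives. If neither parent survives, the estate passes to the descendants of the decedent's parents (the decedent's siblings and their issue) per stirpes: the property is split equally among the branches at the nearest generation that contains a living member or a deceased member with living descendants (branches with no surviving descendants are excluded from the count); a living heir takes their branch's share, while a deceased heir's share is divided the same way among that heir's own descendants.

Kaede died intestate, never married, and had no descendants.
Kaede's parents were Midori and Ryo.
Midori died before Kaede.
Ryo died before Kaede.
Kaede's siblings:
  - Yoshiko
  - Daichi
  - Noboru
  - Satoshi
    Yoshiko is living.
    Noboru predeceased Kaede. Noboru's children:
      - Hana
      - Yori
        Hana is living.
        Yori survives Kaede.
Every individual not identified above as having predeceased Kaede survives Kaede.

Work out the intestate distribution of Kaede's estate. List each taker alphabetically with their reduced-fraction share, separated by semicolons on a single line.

Daichi 1/4; Hana 1/8; Satoshi 1/4; Yori 1/8; Yoshiko 1/4

Neither parent survives and there are no descendants, so the estate passes to Kaede's siblings and their issue per stirpes.
The estate is divided into 4 equal shares of 1/4 among Yoshiko, Daichi, Noboru, Satoshi.
Yoshiko is living and takes 1/4.
Daichi is living and takes 1/4.
Noboru predeceased; the 1/4 allotted to Noboru's branch passes to Noboru's issue by representation.
The 1/4 is divided into 2 equal shares of 1/8 among Hana, Yori.
Hana is living and takes 1/8.
Yori is living and takes 1/8.
Satoshi is living and takes 1/4.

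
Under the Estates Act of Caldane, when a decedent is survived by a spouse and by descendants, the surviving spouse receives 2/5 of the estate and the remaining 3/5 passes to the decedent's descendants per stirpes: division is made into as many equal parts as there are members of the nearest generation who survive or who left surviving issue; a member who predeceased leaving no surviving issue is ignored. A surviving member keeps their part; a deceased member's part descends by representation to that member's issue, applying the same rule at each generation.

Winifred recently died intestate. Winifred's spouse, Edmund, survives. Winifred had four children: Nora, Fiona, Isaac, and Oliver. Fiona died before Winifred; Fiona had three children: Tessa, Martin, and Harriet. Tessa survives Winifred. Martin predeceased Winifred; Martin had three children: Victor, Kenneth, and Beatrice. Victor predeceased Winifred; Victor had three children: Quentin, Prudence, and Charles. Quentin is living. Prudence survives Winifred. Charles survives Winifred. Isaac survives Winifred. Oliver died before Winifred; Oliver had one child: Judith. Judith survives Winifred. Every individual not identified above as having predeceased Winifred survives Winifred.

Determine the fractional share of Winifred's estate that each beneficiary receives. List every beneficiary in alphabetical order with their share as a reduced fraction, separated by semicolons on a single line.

Edmund, as surviving spouse, takes 2/5.
The remaining 3/5 passes to Winifred's descendants per stirpes.
The 3/5 is divided into 4 equal shares of 3/20 among Nora, Fiona, Isaac, Oliver.
Nora is living and takes 3/20.
Fiona predeceased; the 3/20 allotted to Fiona's branch passes to Fiona's issue by representation.
The 3/20 is divided into 3 equal shares of 1/20 among Tessa, Martin, Harriet.
Tessa is living and takes 1/20.
Martin predeceased; the 1/20 allotted to Martin's branch passes to Martin's issue by representation.
The 1/20 is divided into 3 equal shares of 1/60 among Victor, Kenneth, Beatrice.
Victor predeceased; the 1/60 allotted to Victor's branch passes to Victor's issue by representation.
The 1/60 is divided into 3 equal shares of 1/180 among Quentin, Prudence, Charles.
Quentin is living and takes 1/180.
Prudence is living and takes 1/180.
Charles is living and takes 1/180.
Kenneth is living and takes 1/60.
Beatrice is living and takes 1/60.
Harriet is living and takes 1/20.
Isaac is living and takes 3/20.
Oliver predeceased; the 3/20 allotted to Oliver's branch passes to Oliver's issue by representation.
Judith is the sole taker at this level and receives the full 3/20.

Beatrice 1/60; Charles 1/180; Edmund 2/5; Harriet 1/20; Isaac 3/20; Judith 3/20; Kenneth 1/60; Nora 3/20; Prudence 1/180; Quentin 1/180; Tessa 1/20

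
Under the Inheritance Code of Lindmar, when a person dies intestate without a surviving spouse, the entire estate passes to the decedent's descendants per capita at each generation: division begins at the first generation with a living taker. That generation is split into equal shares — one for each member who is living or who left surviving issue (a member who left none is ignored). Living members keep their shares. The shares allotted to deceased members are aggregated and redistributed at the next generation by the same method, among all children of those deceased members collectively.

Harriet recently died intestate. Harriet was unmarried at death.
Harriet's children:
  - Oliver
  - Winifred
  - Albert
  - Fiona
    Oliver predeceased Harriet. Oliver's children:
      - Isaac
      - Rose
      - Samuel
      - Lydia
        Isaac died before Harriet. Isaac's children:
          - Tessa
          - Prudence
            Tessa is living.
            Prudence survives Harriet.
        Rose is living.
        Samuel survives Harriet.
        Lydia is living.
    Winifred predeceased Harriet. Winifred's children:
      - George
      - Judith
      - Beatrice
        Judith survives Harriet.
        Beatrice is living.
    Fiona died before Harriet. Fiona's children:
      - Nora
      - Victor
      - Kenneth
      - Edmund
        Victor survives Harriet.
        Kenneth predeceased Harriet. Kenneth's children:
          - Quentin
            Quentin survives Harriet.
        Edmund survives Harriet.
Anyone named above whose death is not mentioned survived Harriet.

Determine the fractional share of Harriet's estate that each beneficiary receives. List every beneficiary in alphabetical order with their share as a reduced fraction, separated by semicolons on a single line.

Albert 1/4; Beatrice 3/44; Edmund 3/44; George 3/44; Judith 3/44; Lydia 3/44; Nora 3/44; Prudence 1/22; Quentin 1/22; Rose 3/44; Samuel 3/44; Tessa 1/22; Victor 3/44

There is no surviving spouse, so the entire estate passes to Harriet's descendants per capita at each generation.
At generation 1 (Oliver, Winifred, Albert, Fiona) there are 4 shares of (1)/4 = 1/4 each.
Living: Albert — each takes 1/4.
Deceased: Oliver, Winifred, and Fiona. Their combined 3/4 is pooled and carried to generation 2.
At generation 2 (Isaac, Rose, Samuel, Lydia, George, Judith, Beatrice, Nora, Victor, Kenneth, Edmund) there are 11 shares of (3/4)/11 = 3/44 each.
Living: Rose, Samuel, Lydia, George, Judith, Beatrice, Nora, Victor, and Edmund — each takes 3/44.
Deceased: Isaac and Kenneth. Their combined 3/22 is pooled and carried to generation 3.
At generation 3 (Tessa, Prudence, Quentin) there are 3 shares of (3/22)/3 = 1/22 each.
Living: Tessa, Prudence, and Quentin — each takes 1/22.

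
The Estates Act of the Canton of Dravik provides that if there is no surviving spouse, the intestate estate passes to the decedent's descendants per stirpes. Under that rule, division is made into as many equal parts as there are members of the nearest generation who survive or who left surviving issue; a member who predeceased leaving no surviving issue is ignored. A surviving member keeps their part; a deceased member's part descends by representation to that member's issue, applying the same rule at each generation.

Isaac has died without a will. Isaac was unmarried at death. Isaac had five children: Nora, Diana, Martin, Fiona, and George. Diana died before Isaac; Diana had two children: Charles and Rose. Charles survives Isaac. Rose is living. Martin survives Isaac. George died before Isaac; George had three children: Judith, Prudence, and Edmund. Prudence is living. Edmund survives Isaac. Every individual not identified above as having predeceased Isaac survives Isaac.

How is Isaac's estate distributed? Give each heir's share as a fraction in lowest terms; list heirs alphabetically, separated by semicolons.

Charles 1/10; Edmund 1/15; Fiona 1/5; Judith 1/15; Martin 1/5; Nora 1/5; Prudence 1/15; Rose 1/10

There is no surviving spouse, so the entire estate passes to Isaac's descendants per stirpes.
The estate is divided into 5 equal shares of 1/5 among Nora, Diana, Martin, Fiona, George.
Nora is living and takes 1/5.
Diana predeceased; the 1/5 allotted to Diana's branch passes to Diana's issue by representation.
The 1/5 is divided into 2 equal shares of 1/10 among Charles, Rose.
Charles is living and takes 1/10.
Rose is living and takes 1/10.
Martin is living and takes 1/5.
Fiona is living and takes 1/5.
George predeceased; the 1/5 allotted to George's branch passes to George's issue by representation.
The 1/5 is divided into 3 equal shares of 1/15 among Judith, Prudence, Edmund.
Judith is living and takes 1/15.
Prudence is living and takes 1/15.
Edmund is living and takes 1/15.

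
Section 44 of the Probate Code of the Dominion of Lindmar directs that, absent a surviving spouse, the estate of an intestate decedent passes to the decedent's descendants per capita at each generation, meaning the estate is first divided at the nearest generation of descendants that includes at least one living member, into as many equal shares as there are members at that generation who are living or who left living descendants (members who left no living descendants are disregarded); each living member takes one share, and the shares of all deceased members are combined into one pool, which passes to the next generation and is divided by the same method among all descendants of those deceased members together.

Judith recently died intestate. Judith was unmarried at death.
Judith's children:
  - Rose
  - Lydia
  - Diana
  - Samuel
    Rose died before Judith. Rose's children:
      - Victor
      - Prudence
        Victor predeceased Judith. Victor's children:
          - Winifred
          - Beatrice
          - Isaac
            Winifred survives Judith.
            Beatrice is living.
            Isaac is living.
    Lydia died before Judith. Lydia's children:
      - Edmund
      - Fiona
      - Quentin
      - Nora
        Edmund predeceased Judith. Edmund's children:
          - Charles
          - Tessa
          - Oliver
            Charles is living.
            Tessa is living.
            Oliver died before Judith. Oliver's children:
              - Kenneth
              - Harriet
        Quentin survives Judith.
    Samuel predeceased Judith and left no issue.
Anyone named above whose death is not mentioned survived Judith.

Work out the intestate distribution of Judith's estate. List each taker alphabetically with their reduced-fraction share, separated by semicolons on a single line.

Beatrice 1/27; Charles 1/27; Diana 1/3; Fiona 1/9; Harriet 1/54; Isaac 1/27; Kenneth 1/54; Nora 1/9; Prudence 1/9; Quentin 1/9; Tessa 1/27; Winifred 1/27

There is no surviving spouse, so the entire estate passes to Judith's descendants per capita at each generation.
At generation 1 (Rose, Lydia, Diana) there are 3 shares of (1)/3 = 1/3 each.
Living: Diana — each takes 1/3.
Deceased: Rose and Lydia. Their combined 2/3 is pooled and carried to generation 2.
At generation 2 (Victor, Prudence, Edmund, Fiona, Quentin, Nora) there are 6 shares of (2/3)/6 = 1/9 each.
Living: Prudence, Fiona, Quentin, and Nora — each takes 1/9.
Deceased: Victor and Edmund. Their combined 2/9 is pooled and carried to generation 3.
At generation 3 (Winifred, Beatrice, Isaac, Charles, Tessa, Oliver) there are 6 shares of (2/9)/6 = 1/27 each.
Living: Winifred, Beatrice, Isaac, Charles, and Tessa — each takes 1/27.
Deceased: Oliver. That 1/27 share is carried to generation 4.
At generation 4 (Kenneth, Harriet) there are 2 shares of (1/27)/2 = 1/54 each.
Living: Kenneth and Harriet — each takes 1/54.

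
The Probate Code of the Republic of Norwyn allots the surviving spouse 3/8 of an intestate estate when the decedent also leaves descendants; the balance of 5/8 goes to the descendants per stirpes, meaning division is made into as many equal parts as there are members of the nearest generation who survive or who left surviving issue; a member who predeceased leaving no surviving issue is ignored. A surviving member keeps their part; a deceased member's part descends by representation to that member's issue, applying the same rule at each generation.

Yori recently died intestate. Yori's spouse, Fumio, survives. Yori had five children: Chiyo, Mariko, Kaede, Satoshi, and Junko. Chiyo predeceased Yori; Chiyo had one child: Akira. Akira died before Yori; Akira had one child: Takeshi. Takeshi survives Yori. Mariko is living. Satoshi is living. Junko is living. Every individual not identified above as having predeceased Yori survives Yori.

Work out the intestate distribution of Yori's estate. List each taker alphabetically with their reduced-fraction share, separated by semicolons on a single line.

Fumio, as surviving spouse, takes 3/8.
The remaining 5/8 passes to Yori's descendants per stirpes.
The 5/8 is divided into 5 equal shares of 1/8 among Chiyo, Mariko, Kaede, Satoshi, Junko.
Chiyo predeceased; the 1/8 allotted to Chiyo's branch passes to Chiyo's issue by representation.
Akira's line is the sole branch at this level, so the full 1/8 passes to Akira's issue by representation.
Takeshi is the sole taker at this level and receives the full 1/8.
Mariko is living and takes 1/8.
Kaede is living and takes 1/8.
Satoshi is living and takes 1/8.
Junko is living and takes 1/8.

Fumio 3/8; Junko 1/8; Kaede 1/8; Mariko 1/8; Satoshi 1/8; Takeshi 1/8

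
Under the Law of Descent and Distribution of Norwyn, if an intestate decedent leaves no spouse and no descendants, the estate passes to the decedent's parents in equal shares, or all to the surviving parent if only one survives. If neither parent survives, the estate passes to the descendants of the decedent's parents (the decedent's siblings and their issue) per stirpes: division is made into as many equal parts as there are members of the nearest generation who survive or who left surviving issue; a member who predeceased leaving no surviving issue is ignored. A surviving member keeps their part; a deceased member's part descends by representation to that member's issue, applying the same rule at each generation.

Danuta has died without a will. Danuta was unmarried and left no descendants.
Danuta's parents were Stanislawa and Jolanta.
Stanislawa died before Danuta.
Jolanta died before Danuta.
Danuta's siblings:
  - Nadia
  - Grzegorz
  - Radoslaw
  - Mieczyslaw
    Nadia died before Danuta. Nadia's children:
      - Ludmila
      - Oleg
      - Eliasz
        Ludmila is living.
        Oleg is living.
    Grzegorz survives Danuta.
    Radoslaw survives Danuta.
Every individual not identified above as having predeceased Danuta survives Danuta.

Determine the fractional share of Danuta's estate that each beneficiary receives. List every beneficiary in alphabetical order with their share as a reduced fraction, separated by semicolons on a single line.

Neither parent survives and there are no descendants, so the estate passes to Danuta's siblings and their issue per stirpes.
The estate is divided into 4 equal shares of 1/4 among Nadia, Grzegorz, Radoslaw, Mieczyslaw.
Nadia predeceased; the 1/4 allotted to Nadia's branch passes to Nadia's issue by representation.
The 1/4 is divided into 3 equal shares of 1/12 among Ludmila, Oleg, Eliasz.
Ludmila is living and takes 1/12.
Oleg is living and takes 1/12.
Eliasz is living and takes 1/12.
Grzegorz is living and takes 1/4.
Radoslaw is living and takes 1/4.
Mieczyslaw is living and takes 1/4.

Eliasz 1/12; Grzegorz 1/4; Ludmila 1/12; Mieczyslaw 1/4; Oleg 1/12; Radoslaw 1/4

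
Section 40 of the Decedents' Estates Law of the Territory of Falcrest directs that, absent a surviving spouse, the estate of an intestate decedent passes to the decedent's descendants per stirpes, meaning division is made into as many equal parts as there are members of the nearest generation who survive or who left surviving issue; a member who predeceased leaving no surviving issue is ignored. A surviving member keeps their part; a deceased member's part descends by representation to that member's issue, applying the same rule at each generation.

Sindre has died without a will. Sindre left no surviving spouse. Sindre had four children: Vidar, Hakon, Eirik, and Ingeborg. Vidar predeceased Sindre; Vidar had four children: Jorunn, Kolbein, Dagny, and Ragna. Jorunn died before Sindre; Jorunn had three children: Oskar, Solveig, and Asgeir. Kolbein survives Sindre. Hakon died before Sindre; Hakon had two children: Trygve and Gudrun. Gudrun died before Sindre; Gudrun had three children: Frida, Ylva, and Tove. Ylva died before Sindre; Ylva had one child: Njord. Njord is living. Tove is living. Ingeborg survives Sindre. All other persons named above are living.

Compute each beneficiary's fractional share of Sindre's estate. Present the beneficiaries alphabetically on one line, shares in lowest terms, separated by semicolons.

There is no surviving spouse, so the entire estate passes to Sindre's descendants per stirpes.
The estate is divided into 4 equal shares of 1/4 among Vidar, Hakon, Eirik, Ingeborg.
Vidar predeceased; the 1/4 allotted to Vidar's branch passes to Vidar's issue by representation.
The 1/4 is divided into 4 equal shares of 1/16 among Jorunn, Kolbein, Dagny, Ragna.
Jorunn predeceased; the 1/16 allotted to Jorunn's branch passes to Jorunn's issue by representation.
The 1/16 is divided into 3 equal shares of 1/48 among Oskar, Solveig, Asgeir.
Oskar is living and takes 1/48.
Solveig is living and takes 1/48.
Asgeir is living and takes 1/48.
Kolbein is living and takes 1/16.
Dagny is living and takes 1/16.
Ragna is living and takes 1/16.
Hakon predeceased; the 1/4 allotted to Hakon's branch passes to Hakon's issue by representation.
The 1/4 is divided into 2 equal shares of 1/8 among Trygve, Gudrun.
Trygve is living and takes 1/8.
Gudrun predeceased; the 1/8 allotted to Gudrun's branch passes to Gudrun's issue by representation.
The 1/8 is divided into 3 equal shares of 1/24 among Frida, Ylva, Tove.
Frida is living and takes 1/24.
Ylva predeceased; the 1/24 allotted to Ylva's branch passes to Ylva's issue by representation.
Njord is the sole taker at this level and receives the full 1/24.
Tove is living and takes 1/24.
Eirik is living and takes 1/4.
Ingeborg is living and takes 1/4.

Asgeir 1/48; Dagny 1/16; Eirik 1/4; Frida 1/24; Ingeborg 1/4; Kolbein 1/16; Njord 1/24; Oskar 1/48; Ragna 1/16; Solveig 1/48; Tove 1/24; Trygve 1/8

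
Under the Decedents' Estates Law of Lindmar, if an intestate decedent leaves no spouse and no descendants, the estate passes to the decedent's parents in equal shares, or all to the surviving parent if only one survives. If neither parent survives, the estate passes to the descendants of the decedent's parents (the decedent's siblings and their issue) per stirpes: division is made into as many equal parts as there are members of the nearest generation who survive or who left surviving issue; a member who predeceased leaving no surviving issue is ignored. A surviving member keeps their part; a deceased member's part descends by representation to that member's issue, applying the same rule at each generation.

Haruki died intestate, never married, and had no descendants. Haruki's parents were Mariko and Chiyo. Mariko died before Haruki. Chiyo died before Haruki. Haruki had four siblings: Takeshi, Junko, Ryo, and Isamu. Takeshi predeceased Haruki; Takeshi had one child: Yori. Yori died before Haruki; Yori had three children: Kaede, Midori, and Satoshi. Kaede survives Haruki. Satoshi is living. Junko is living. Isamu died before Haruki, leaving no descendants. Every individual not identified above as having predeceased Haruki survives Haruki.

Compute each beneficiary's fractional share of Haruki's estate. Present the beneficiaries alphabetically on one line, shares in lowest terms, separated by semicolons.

Junko 1/3; Kaede 1/9; Midori 1/9; Ryo 1/3; Satoshi 1/9

Neither parent survives and there are no descendants, so the estate passes to Haruki's siblings and their issue per stirpes.
Isamu left no surviving issue, so that branch lapses and is disregarded.
The estate is divided into 3 equal shares of 1/3 among Takeshi, Junko, Ryo.
Takeshi predeceased; the 1/3 allotted to Takeshi's branch passes to Takeshi's issue by representation.
Yori's line is the sole branch at this level, so the full 1/3 passes to Yori's issue by representation.
The 1/3 is divided into 3 equal shares of 1/9 among Kaede, Midori, Satoshi.
Kaede is living and takes 1/9.
Midori is living and takes 1/9.
Satoshi is living and takes 1/9.
Junko is living and takes 1/3.
Ryo is living and takes 1/3.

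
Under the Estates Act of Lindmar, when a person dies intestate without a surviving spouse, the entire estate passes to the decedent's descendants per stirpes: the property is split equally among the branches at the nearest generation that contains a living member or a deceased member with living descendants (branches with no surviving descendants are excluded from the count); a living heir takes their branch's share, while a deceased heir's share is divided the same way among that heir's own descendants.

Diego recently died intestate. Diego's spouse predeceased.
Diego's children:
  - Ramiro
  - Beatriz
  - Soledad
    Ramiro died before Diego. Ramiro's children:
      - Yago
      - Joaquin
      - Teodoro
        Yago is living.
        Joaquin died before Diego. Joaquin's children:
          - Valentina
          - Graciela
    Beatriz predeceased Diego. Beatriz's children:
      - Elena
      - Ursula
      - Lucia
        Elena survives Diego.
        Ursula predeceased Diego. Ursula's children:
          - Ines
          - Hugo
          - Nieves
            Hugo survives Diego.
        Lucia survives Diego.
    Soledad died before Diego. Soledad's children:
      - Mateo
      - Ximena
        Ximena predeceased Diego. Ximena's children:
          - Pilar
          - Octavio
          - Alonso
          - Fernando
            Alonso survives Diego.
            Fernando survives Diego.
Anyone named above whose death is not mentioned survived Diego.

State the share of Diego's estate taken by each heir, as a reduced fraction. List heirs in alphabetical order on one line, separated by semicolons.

There is no surviving spouse, so the entire estate passes to Diego's descendants per stirpes.
The estate is divided into 3 equal shares of 1/3 among Ramiro, Beatriz, Soledad.
Ramiro predeceased; the 1/3 allotted to Ramiro's branch passes to Ramiro's issue by representation.
The 1/3 is divided into 3 equal shares of 1/9 among Yago, Joaquin, Teodoro.
Yago is living and takes 1/9.
Joaquin predeceased; the 1/9 allotted to Joaquin's branch passes to Joaquin's issue by representation.
The 1/9 is divided into 2 equal shares of 1/18 among Valentina, Graciela.
Valentina is living and takes 1/18.
Graciela is living and takes 1/18.
Teodoro is living and takes 1/9.
Beatriz predeceased; the 1/3 allotted to Beatriz's branch passes to Beatriz's issue by representation.
The 1/3 is divided into 3 equal shares of 1/9 among Elena, Ursula, Lucia.
Elena is living and takes 1/9.
Ursula predeceased; the 1/9 allotted to Ursula's branch passes to Ursula's issue by representation.
The 1/9 is divided into 3 equal shares of 1/27 among Ines, Hugo, Nieves.
Ines is living and takes 1/27.
Hugo is living and takes 1/27.
Nieves is living and takes 1/27.
Lucia is living and takes 1/9.
Soledad predeceased; the 1/3 allotted to Soledad's branch passes to Soledad's issue by representation.
The 1/3 is divided into 2 equal shares of 1/6 among Mateo, Ximena.
Mateo is living and takes 1/6.
Ximena predeceased; the 1/6 allotted to Ximena's branch passes to Ximena's issue by representation.
The 1/6 is divided into 4 equal shares of 1/24 among Pilar, Octavio, Alonso, Fernando.
Pilar is living and takes 1/24.
Octavio is living and takes 1/24.
Alonso is living and takes 1/24.
Fernando is living and takes 1/24.

Alonso 1/24; Elena 1/9; Fernando 1/24; Graciela 1/18; Hugo 1/27; Ines 1/27; Lucia 1/9; Mateo 1/6; Nieves 1/27; Octavio 1/24; Pilar 1/24; Teodoro 1/9; Valentina 1/18; Yago 1/9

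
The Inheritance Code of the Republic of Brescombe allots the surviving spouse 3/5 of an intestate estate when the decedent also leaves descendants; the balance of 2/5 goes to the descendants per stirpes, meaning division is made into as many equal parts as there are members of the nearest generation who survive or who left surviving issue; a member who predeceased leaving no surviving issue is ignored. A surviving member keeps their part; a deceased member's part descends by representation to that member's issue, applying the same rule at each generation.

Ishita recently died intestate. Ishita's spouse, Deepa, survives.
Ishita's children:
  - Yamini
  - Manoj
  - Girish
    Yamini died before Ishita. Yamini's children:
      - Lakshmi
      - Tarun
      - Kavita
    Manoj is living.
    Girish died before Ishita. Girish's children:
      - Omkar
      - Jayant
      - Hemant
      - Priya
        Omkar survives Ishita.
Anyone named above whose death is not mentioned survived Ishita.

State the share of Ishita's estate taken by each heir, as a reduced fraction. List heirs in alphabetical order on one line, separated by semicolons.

Deepa, as surviving spouse, takes 3/5.
The remaining 2/5 passes to Ishita's descendants per stirpes.
The 2/5 is divided into 3 equal shares of 2/15 among Yamini, Manoj, Girish.
Yamini predeceased; the 2/15 allotted to Yamini's branch passes to Yamini's issue by representation.
The 2/15 is divided into 3 equal shares of 2/45 among Lakshmi, Tarun, Kavita.
Lakshmi is living and takes 2/45.
Tarun is living and takes 2/45.
Kavita is living and takes 2/45.
Manoj is living and takes 2/15.
Girish predeceased; the 2/15 allotted to Girish's branch passes to Girish's issue by representation.
The 2/15 is divided into 4 equal shares of 1/30 among Omkar, Jayant, Hemant, Priya.
Omkar is living and takes 1/30.
Jayant is living and takes 1/30.
Hemant is living and takes 1/30.
Priya is living and takes 1/30.

Deepa 3/5; Hemant 1/30; Jayant 1/30; Kavita 2/45; Lakshmi 2/45; Manoj 2/15; Omkar 1/30; Priya 1/30; Tarun 2/45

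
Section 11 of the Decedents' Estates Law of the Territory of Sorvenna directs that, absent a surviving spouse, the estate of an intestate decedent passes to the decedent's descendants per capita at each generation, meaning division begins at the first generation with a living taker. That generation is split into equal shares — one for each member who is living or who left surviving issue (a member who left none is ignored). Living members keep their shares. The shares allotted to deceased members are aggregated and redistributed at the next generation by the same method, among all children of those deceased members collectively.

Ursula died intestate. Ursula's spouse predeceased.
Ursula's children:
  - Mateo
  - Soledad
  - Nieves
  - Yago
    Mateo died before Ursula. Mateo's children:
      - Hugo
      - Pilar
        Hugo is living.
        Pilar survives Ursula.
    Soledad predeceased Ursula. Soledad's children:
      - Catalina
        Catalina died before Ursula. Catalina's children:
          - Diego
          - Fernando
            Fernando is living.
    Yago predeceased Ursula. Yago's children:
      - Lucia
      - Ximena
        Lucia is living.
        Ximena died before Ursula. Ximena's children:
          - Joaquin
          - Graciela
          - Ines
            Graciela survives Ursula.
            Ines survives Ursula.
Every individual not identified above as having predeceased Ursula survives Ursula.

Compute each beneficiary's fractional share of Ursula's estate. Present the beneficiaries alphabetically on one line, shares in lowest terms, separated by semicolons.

There is no surviving spouse, so the entire estate passes to Ursula's descendants per capita at each generation.
At generation 1 (Mateo, Soledad, Nieves, Yago) there are 4 shares of (1)/4 = 1/4 each.
Living: Nieves — each takes 1/4.
Deceased: Mateo, Soledad, and Yago. Their combined 3/4 is pooled and carried to generation 2.
At generation 2 (Hugo, Pilar, Catalina, Lucia, Ximena) there are 5 shares of (3/4)/5 = 3/20 each.
Living: Hugo, Pilar, and Lucia — each takes 3/20.
Deceased: Catalina and Ximena. Their combined 3/10 is pooled and carried to generation 3.
At generation 3 (Diego, Fernando, Joaquin, Graciela, Ines) there are 5 shares of (3/10)/5 = 3/50 each.
Living: Diego, Fernando, Joaquin, Graciela, and Ines — each takes 3/50.

Diego 3/50; Fernando 3/50; Graciela 3/50; Hugo 3/20; Ines 3/50; Joaquin 3/50; Lucia 3/20; Nieves 1/4; Pilar 3/20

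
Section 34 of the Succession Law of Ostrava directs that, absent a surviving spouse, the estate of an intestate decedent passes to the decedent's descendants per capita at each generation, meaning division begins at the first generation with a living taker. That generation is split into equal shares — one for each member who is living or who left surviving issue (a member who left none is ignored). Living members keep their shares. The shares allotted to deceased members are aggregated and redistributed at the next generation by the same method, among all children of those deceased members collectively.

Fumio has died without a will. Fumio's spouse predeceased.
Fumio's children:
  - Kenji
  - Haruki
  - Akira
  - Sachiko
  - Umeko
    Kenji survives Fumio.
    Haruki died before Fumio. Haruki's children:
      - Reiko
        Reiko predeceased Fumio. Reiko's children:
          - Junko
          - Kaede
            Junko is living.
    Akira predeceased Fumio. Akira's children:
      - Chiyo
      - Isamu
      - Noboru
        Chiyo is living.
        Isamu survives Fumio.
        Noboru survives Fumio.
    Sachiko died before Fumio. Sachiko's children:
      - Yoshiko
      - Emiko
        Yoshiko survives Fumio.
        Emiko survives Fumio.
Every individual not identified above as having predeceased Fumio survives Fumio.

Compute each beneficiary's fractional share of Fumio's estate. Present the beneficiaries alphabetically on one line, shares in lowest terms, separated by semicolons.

Chiyo 1/10; Emiko 1/10; Isamu 1/10; Junko 1/20; Kaede 1/20; Kenji 1/5; Noboru 1/10; Umeko 1/5; Yoshiko 1/10

There is no surviving spouse, so the entire estate passes to Fumio's descendants per capita at each generation.
At generation 1 (Kenji, Haruki, Akira, Sachiko, Umeko) there are 5 shares of (1)/5 = 1/5 each.
Living: Kenji and Umeko — each takes 1/5.
Deceased: Haruki, Akira, and Sachiko. Their combined 3/5 is pooled and carried to generation 2.
At generation 2 (Reiko, Chiyo, Isamu, Noboru, Yoshiko, Emiko) there are 6 shares of (3/5)/6 = 1/10 each.
Living: Chiyo, Isamu, Noboru, Yoshiko, and Emiko — each takes 1/10.
Deceased: Reiko. That 1/10 share is carried to generation 3.
At generation 3 (Junko, Kaede) there are 2 shares of (1/10)/2 = 1/20 each.
Living: Junko and Kaede — each takes 1/20.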